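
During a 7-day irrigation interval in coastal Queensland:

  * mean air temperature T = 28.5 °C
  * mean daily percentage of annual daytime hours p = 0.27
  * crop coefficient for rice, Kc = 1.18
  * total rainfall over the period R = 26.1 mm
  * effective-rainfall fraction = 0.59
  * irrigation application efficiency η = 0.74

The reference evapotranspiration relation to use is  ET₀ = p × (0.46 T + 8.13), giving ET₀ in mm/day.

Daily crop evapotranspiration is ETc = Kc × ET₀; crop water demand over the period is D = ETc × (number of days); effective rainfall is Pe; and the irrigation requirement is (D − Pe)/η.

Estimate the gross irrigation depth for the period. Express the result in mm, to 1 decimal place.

ET₀ = 0.27 × (0.46 × 28.5 + 8.13) = 0.27 × 21.240 = 5.7348 mm/d
ETc = Kc × ET₀ = 1.18 × 5.7348 = 6.7671 mm/d
Crop demand D = ETc × 7 d = 6.7671 × 7 = 47.370 mm
Pe = 0.59 × 26.1 = 15.399 mm
D − Pe = 47.370 − 15.399 = 31.971 mm
Gross irrigation = 31.971 / 0.74 = 43.204 mm

43.2 mm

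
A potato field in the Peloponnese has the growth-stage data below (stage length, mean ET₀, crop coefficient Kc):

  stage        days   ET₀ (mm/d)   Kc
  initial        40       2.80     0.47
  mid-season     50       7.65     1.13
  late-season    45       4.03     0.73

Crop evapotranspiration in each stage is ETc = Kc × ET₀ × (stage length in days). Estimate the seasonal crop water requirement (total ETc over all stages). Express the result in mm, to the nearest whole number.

617 mm

initial: 0.47 × 2.80 × 40 = 52.64 mm
mid-season: 1.13 × 7.65 × 50 = 432.23 mm
late-season: 0.73 × 4.03 × 45 = 132.39 mm
Seasonal total = 617.26 mm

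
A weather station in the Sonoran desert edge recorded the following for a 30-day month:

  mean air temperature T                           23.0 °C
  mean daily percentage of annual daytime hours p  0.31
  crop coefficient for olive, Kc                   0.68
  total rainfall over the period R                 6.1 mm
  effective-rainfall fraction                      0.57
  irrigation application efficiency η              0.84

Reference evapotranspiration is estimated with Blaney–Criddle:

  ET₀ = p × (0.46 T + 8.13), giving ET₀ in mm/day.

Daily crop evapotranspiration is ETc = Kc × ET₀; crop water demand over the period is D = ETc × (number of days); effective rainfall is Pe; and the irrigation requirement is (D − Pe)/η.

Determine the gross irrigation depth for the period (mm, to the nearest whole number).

137 mm

ET₀ = 0.31 × (0.46 × 23.0 + 8.13) = 0.31 × 18.710 = 5.8001 mm/d
ETc = Kc × ET₀ = 0.68 × 5.8001 = 3.9441 mm/d
Crop demand D = ETc × 30 d = 3.9441 × 30 = 118.323 mm
Pe = 0.57 × 6.1 = 3.477 mm
D − Pe = 118.323 − 3.477 = 114.846 mm
Gross irrigation = 114.846 / 0.84 = 136.721 mm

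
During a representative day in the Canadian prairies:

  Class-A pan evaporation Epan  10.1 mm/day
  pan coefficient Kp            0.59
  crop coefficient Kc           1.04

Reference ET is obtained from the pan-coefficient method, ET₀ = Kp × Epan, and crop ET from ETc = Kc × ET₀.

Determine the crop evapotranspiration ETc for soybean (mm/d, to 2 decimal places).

ET₀ = 0.59 × 10.1 = 5.9590 mm/d
ETc = Kc × ET₀ = 1.04 × 5.9590 = 6.1974 mm/d

6.20 mm/d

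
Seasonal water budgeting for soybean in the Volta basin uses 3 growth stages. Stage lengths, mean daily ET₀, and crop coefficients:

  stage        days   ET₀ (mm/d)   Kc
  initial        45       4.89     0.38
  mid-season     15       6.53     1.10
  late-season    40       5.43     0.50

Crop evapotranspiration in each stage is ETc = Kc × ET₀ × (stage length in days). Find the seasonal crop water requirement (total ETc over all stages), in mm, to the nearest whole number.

initial: 0.38 × 4.89 × 45 = 83.62 mm
mid-season: 1.10 × 6.53 × 15 = 107.75 mm
late-season: 0.50 × 5.43 × 40 = 108.60 mm
Seasonal total = 299.97 mm

300 mm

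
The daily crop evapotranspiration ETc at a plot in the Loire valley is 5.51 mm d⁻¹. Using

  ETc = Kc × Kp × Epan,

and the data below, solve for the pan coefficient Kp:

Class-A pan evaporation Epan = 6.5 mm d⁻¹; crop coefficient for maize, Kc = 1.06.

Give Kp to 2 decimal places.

ETc = Kc × Kp × Epan  ⇒  Kp = ETc / (Kc × Epan)
Kp = 5.51 / (1.06 × 6.5) = 5.51 / 6.890 = 0.7997

0.80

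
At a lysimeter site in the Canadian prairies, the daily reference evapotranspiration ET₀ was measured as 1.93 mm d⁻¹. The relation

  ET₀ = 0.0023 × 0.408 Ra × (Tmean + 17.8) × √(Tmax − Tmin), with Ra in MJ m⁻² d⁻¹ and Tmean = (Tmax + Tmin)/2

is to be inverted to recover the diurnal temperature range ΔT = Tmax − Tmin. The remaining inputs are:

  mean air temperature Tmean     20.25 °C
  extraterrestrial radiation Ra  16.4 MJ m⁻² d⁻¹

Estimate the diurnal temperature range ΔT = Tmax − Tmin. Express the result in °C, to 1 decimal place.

10.9 °C

√ΔT = ET₀ / [0.0023 × 0.408 × Ra × (Tmean+17.8)] = 1.93 / (0.0023 × 6.6912 × 38.05) = 3.2959
ΔT = 3.2959² = 10.863 °C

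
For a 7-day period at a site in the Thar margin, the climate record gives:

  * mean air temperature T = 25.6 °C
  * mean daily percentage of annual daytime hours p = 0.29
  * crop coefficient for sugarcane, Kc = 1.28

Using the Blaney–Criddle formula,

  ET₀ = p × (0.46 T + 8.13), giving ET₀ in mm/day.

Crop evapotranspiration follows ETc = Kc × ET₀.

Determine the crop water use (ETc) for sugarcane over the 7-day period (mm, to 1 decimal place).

ET₀ = 0.29 × (0.46 × 25.6 + 8.13) = 0.29 × 19.906 = 5.7727 mm/d
ETc = Kc × ET₀ = 1.28 × 5.7727 = 7.3891 mm/d
Over 7 days: 7.3891 × 7 = 51.724 mm

51.7 mm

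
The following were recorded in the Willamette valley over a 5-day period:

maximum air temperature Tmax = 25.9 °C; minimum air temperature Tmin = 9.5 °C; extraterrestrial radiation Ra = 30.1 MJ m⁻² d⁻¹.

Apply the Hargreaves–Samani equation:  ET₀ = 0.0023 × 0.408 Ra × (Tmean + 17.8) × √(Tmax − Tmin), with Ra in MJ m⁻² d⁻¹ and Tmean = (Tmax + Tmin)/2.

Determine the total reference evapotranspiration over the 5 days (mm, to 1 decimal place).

Tmean = (25.9 + 9.5)/2 = 17.70 °C
0.408 Ra = 0.408 × 30.1 = 12.2808 mm/d equivalent
ET₀ = 0.0023 × 12.2808 × (17.70 + 17.8) × √16.4 = 0.0023 × 12.2808 × 35.50 × 4.0497 = 4.0607 mm/d
Over 5 days: 4.0607 × 5 = 20.304 mm

20.3 mm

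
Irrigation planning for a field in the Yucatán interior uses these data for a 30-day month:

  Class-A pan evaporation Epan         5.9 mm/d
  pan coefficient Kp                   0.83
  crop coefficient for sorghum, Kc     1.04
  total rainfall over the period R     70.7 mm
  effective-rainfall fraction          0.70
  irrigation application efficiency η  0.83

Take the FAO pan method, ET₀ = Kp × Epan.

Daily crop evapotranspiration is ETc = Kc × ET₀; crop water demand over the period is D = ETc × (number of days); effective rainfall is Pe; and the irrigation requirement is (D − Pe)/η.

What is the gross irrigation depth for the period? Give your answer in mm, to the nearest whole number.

124 mm

ET₀ = 0.83 × 5.9 = 4.8970 mm/d
ETc = Kc × ET₀ = 1.04 × 4.8970 = 5.0929 mm/d
Crop demand D = ETc × 30 d = 5.0929 × 30 = 152.787 mm
Pe = 0.70 × 70.7 = 49.490 mm
D − Pe = 152.787 − 49.490 = 103.297 mm
Gross irrigation = 103.297 / 0.83 = 124.454 mm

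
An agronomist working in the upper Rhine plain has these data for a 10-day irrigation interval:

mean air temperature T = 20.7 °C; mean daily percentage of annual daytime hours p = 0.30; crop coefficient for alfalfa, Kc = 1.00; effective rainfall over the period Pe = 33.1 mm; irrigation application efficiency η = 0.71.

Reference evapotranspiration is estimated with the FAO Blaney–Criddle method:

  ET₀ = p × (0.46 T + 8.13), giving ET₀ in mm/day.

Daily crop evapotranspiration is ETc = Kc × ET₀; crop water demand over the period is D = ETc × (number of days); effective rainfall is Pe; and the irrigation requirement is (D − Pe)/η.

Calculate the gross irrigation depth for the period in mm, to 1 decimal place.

ET₀ = 0.30 × (0.46 × 20.7 + 8.13) = 0.30 × 17.652 = 5.2956 mm/d
ETc = Kc × ET₀ = 1.00 × 5.2956 = 5.2956 mm/d
Crop demand D = ETc × 10 d = 5.2956 × 10 = 52.956 mm
D − Pe = 52.956 − 33.1 = 19.856 mm
Gross irrigation = 19.856 / 0.71 = 27.966 mm

28.0 mm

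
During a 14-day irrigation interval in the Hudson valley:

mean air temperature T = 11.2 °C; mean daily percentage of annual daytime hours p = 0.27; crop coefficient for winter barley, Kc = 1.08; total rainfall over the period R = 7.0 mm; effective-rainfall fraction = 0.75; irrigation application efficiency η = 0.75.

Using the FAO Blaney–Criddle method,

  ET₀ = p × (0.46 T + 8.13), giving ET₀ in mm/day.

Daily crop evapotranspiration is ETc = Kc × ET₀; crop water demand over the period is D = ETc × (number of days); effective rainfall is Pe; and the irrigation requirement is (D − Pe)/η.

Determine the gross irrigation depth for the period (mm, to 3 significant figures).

ET₀ = 0.27 × (0.46 × 11.2 + 8.13) = 0.27 × 13.282 = 3.5861 mm/d
ETc = Kc × ET₀ = 1.08 × 3.5861 = 3.8730 mm/d
Crop demand D = ETc × 14 d = 3.8730 × 14 = 54.222 mm
Pe = 0.75 × 7.0 = 5.250 mm
D − Pe = 54.222 − 5.250 = 48.972 mm
Gross irrigation = 48.972 / 0.75 = 65.296 mm

65.3 mm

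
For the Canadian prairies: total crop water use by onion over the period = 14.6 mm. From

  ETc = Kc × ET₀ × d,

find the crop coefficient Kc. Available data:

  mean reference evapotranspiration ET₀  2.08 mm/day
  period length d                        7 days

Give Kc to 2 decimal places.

1.00

ETc = Kc × ET₀ × d  ⇒  Kc = ETc / (ET₀ × d)
Kc = 14.6 / (2.08 × 7) = 14.6 / 14.56 = 1.0027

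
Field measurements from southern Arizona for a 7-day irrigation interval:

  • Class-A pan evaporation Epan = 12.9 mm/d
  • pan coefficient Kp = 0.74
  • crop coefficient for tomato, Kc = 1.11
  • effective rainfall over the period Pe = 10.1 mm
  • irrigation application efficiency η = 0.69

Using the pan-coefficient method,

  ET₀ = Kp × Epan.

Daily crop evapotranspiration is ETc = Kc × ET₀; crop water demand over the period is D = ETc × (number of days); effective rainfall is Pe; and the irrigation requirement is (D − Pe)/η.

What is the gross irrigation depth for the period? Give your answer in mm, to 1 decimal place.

ET₀ = 0.74 × 12.9 = 9.5460 mm/d
ETc = Kc × ET₀ = 1.11 × 9.5460 = 10.5961 mm/d
Crop demand D = ETc × 7 d = 10.5961 × 7 = 74.173 mm
D − Pe = 74.173 − 10.1 = 64.073 mm
Gross irrigation = 64.073 / 0.69 = 92.859 mm

92.9 mm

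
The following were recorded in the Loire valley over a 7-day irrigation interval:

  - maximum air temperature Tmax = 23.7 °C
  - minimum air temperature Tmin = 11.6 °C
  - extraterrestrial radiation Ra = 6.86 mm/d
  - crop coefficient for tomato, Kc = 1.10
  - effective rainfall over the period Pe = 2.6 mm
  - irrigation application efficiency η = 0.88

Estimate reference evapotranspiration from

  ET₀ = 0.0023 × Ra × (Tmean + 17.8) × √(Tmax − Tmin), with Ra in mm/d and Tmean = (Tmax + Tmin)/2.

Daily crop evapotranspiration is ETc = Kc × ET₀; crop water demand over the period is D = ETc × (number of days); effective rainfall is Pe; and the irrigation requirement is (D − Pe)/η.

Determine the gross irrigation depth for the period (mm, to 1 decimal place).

14.1 mm

Tmean = (23.7 + 11.6)/2 = 17.65 °C
ET₀ = 0.0023 × 6.86 × (17.65 + 17.8) × √12.1 = 0.0023 × 6.86 × 35.45 × 3.4785 = 1.9456 mm/d
ETc = Kc × ET₀ = 1.10 × 1.9456 = 2.1402 mm/d
Crop demand D = ETc × 7 d = 2.1402 × 7 = 14.981 mm
D − Pe = 14.981 − 2.6 = 12.381 mm
Gross irrigation = 12.381 / 0.88 = 14.069 mm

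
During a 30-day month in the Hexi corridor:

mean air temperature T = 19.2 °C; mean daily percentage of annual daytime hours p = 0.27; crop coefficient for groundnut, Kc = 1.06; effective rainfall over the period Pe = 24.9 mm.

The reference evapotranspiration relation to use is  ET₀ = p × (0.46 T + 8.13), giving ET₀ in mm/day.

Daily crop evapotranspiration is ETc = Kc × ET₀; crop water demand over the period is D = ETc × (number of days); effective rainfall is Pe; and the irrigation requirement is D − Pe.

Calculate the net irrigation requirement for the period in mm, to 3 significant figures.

ET₀ = 0.27 × (0.46 × 19.2 + 8.13) = 0.27 × 16.962 = 4.5797 mm/d
ETc = Kc × ET₀ = 1.06 × 4.5797 = 4.8545 mm/d
Crop demand D = ETc × 30 d = 4.8545 × 30 = 145.635 mm
D − Pe = 145.635 − 24.9 = 120.735 mm

121 mm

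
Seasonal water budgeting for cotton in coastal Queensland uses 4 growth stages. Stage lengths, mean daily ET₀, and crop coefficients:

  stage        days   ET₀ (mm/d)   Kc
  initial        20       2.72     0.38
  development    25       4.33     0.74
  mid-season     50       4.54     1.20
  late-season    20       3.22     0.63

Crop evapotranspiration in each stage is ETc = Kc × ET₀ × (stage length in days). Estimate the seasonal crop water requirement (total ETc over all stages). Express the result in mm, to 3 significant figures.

414 mm

initial: 0.38 × 2.72 × 20 = 20.67 mm
development: 0.74 × 4.33 × 25 = 80.11 mm
mid-season: 1.20 × 4.54 × 50 = 272.40 mm
late-season: 0.63 × 3.22 × 20 = 40.57 mm
Seasonal total = 413.75 mm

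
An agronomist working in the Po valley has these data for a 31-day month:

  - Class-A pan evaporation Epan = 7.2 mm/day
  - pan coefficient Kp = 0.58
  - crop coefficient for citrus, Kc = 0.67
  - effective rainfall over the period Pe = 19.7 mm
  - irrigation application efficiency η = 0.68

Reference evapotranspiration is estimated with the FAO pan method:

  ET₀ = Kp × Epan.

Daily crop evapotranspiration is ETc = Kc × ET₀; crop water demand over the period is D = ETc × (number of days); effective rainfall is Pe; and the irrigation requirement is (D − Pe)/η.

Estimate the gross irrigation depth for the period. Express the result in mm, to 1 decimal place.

ET₀ = 0.58 × 7.2 = 4.1760 mm/d
ETc = Kc × ET₀ = 0.67 × 4.1760 = 2.7979 mm/d
Crop demand D = ETc × 31 d = 2.7979 × 31 = 86.735 mm
D − Pe = 86.735 − 19.7 = 67.035 mm
Gross irrigation = 67.035 / 0.68 = 98.581 mm

98.6 mm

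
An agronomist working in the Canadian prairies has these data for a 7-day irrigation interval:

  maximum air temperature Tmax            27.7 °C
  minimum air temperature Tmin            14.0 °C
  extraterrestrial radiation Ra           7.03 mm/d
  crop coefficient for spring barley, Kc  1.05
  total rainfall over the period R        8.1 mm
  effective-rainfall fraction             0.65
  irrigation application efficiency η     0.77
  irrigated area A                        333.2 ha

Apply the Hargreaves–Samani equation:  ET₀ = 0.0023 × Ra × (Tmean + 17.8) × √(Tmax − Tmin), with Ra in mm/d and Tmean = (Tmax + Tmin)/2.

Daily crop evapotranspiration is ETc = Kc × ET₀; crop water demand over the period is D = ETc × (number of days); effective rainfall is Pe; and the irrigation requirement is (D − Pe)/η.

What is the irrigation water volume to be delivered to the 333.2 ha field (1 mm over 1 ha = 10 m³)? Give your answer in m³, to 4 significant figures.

50790 m³

Tmean = (27.7 + 14.0)/2 = 20.85 °C
ET₀ = 0.0023 × 7.03 × (20.85 + 17.8) × √13.7 = 0.0023 × 7.03 × 38.65 × 3.7014 = 2.3131 mm/d
ETc = Kc × ET₀ = 1.05 × 2.3131 = 2.4288 mm/d
Crop demand D = ETc × 7 d = 2.4288 × 7 = 17.002 mm
Pe = 0.65 × 8.1 = 5.265 mm
D − Pe = 17.002 − 5.265 = 11.737 mm
Gross irrigation = 11.737 / 0.77 = 15.243 mm
Volume = 15.243 mm × 333.2 ha × 10 = 50789.7 m³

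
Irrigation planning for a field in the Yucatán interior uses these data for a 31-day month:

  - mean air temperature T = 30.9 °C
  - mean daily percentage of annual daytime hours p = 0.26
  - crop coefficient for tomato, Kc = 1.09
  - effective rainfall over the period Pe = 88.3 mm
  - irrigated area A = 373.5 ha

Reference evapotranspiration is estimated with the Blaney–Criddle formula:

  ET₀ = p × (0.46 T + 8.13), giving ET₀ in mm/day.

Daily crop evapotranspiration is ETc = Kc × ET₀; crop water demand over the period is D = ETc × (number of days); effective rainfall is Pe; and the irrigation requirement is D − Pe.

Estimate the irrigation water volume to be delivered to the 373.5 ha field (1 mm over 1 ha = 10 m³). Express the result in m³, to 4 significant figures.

403400 m³

ET₀ = 0.26 × (0.46 × 30.9 + 8.13) = 0.26 × 22.344 = 5.8094 mm/d
ETc = Kc × ET₀ = 1.09 × 5.8094 = 6.3322 mm/d
Crop demand D = ETc × 31 d = 6.3322 × 31 = 196.298 mm
D − Pe = 196.298 − 88.3 = 107.998 mm
Volume = 107.998 mm × 373.5 ha × 10 = 403372.5 m³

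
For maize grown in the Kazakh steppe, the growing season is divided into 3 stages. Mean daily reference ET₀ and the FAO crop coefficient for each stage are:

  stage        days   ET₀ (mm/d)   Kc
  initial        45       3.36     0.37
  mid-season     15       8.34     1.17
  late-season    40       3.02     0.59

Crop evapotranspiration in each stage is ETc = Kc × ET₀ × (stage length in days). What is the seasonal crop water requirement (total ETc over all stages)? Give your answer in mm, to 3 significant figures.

initial: 0.37 × 3.36 × 45 = 55.94 mm
mid-season: 1.17 × 8.34 × 15 = 146.37 mm
late-season: 0.59 × 3.02 × 40 = 71.27 mm
Seasonal total = 273.58 mm

274 mm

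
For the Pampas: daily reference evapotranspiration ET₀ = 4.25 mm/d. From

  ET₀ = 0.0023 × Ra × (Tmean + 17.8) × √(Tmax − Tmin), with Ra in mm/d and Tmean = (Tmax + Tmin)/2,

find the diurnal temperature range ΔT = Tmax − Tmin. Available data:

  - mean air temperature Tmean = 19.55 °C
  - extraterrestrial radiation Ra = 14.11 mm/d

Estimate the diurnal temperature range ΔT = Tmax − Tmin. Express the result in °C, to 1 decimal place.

12.3 °C

√ΔT = ET₀ / [0.0023 × Ra × (Tmean+17.8)] = 4.25 / (0.0023 × 14.11 × 37.35) = 3.5063
ΔT = 3.5063² = 12.294 °C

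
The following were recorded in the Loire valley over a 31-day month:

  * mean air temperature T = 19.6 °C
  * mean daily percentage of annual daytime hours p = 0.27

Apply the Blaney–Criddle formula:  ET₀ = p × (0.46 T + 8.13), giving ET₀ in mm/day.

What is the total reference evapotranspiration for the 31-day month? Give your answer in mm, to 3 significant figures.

144 mm

ET₀ = 0.27 × (0.46 × 19.6 + 8.13) = 0.27 × 17.146 = 4.6294 mm/d
Monthly total = 4.6294 × 31 = 143.511 mm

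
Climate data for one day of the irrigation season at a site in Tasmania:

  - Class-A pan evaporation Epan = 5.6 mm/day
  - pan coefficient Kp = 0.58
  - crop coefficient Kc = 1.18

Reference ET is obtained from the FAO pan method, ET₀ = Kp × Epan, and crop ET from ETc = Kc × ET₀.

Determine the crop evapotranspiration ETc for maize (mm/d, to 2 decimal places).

3.83 mm/d

ET₀ = 0.58 × 5.6 = 3.2480 mm/d
ETc = Kc × ET₀ = 1.18 × 3.2480 = 3.8326 mm/d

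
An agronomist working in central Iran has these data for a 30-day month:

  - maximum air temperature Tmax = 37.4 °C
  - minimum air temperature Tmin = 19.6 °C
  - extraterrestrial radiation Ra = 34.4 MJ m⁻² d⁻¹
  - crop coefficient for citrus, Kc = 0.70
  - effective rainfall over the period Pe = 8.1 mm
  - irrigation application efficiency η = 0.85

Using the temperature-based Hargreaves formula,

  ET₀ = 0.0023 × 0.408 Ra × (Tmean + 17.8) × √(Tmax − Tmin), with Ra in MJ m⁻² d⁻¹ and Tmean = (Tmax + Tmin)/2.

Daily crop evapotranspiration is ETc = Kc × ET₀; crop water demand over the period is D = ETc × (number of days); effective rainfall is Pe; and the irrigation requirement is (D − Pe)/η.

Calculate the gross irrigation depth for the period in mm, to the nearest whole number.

Tmean = (37.4 + 19.6)/2 = 28.50 °C
0.408 Ra = 0.408 × 34.4 = 14.0352 mm/d equivalent
ET₀ = 0.0023 × 14.0352 × (28.50 + 17.8) × √17.8 = 0.0023 × 14.0352 × 46.30 × 4.2190 = 6.3058 mm/d
ETc = Kc × ET₀ = 0.70 × 6.3058 = 4.4141 mm/d
Crop demand D = ETc × 30 d = 4.4141 × 30 = 132.423 mm
D − Pe = 132.423 − 8.1 = 124.323 mm
Gross irrigation = 124.323 / 0.85 = 146.262 mm

146 mm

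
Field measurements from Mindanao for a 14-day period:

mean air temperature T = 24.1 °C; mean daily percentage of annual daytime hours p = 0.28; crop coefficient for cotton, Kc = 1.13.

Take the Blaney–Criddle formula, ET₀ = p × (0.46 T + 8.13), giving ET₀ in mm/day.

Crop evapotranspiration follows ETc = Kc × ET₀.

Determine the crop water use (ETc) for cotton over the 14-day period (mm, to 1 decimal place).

85.1 mm

ET₀ = 0.28 × (0.46 × 24.1 + 8.13) = 0.28 × 19.216 = 5.3805 mm/d
ETc = Kc × ET₀ = 1.13 × 5.3805 = 6.0800 mm/d
Over 14 days: 6.0800 × 14 = 85.120 mm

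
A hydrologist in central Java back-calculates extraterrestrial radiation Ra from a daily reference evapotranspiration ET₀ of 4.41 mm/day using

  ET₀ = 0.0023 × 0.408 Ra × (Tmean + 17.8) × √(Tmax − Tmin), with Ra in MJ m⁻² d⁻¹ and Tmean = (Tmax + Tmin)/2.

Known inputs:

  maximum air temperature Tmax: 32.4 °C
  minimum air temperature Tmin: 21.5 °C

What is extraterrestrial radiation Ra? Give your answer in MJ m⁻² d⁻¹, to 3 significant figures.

31.8 MJ m⁻² d⁻¹

Tmean = (32.4+21.5)/2 = 26.95 °C; ΔT = 10.9
Ra = ET₀ / [0.0023 × 0.408 × (Tmean+17.8) × √ΔT]
   = 4.41 / (0.0023 × 0.408 × 44.75 × 3.3015) = 31.809 MJ m⁻² d⁻¹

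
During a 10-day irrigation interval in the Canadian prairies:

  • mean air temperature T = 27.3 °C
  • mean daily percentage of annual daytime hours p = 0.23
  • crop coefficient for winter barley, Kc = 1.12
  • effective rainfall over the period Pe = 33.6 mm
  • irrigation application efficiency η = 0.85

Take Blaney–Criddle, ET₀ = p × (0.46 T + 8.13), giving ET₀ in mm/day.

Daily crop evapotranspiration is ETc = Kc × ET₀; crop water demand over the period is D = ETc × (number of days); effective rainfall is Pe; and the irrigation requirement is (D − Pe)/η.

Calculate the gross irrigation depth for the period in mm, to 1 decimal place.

23.2 mm

ET₀ = 0.23 × (0.46 × 27.3 + 8.13) = 0.23 × 20.688 = 4.7582 mm/d
ETc = Kc × ET₀ = 1.12 × 4.7582 = 5.3292 mm/d
Crop demand D = ETc × 10 d = 5.3292 × 10 = 53.292 mm
D − Pe = 53.292 − 33.6 = 19.692 mm
Gross irrigation = 19.692 / 0.85 = 23.167 mm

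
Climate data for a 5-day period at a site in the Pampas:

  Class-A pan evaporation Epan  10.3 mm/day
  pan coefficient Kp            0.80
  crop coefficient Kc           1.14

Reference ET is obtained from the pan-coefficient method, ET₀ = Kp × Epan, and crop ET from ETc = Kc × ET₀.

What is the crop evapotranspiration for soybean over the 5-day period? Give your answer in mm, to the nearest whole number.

47 mm

ET₀ = 0.80 × 10.3 = 8.2400 mm/d
ETc = Kc × ET₀ = 1.14 × 8.2400 = 9.3936 mm/d
Over 5 days: 9.3936 × 5 = 46.968 mm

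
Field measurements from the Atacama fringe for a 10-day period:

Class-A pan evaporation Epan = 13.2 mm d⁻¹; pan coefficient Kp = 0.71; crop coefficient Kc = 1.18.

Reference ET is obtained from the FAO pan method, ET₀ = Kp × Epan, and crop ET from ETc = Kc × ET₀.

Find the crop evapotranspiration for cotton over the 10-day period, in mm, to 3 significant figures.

ET₀ = 0.71 × 13.2 = 9.3720 mm/d
ETc = Kc × ET₀ = 1.18 × 9.3720 = 11.0590 mm/d
Over 10 days: 11.0590 × 10 = 110.590 mm

111 mm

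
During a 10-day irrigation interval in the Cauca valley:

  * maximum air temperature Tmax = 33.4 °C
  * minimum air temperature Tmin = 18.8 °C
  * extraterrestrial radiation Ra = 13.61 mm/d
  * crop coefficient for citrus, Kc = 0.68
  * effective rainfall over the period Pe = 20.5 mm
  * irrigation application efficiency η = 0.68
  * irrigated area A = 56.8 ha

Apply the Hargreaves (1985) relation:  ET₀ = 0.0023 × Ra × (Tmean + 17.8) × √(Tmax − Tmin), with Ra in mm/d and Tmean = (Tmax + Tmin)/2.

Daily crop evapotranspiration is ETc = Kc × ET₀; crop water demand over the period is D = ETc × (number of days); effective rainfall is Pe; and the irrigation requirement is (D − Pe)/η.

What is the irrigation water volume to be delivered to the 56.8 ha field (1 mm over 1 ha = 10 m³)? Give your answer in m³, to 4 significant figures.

12700 m³

Tmean = (33.4 + 18.8)/2 = 26.10 °C
ET₀ = 0.0023 × 13.61 × (26.10 + 17.8) × √14.6 = 0.0023 × 13.61 × 43.90 × 3.8210 = 5.2508 mm/d
ETc = Kc × ET₀ = 0.68 × 5.2508 = 3.5705 mm/d
Crop demand D = ETc × 10 d = 3.5705 × 10 = 35.705 mm
D − Pe = 35.705 − 20.5 = 15.205 mm
Gross irrigation = 15.205 / 0.68 = 22.360 mm
Volume = 22.360 mm × 56.8 ha × 10 = 12700.5 m³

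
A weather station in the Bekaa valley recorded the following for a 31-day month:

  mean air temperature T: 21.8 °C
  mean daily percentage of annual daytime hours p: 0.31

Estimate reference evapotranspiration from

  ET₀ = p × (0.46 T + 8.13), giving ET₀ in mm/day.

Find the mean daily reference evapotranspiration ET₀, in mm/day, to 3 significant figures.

5.63 mm/day

ET₀ = 0.31 × (0.46 × 21.8 + 8.13) = 0.31 × 18.158 = 5.6290 mm/d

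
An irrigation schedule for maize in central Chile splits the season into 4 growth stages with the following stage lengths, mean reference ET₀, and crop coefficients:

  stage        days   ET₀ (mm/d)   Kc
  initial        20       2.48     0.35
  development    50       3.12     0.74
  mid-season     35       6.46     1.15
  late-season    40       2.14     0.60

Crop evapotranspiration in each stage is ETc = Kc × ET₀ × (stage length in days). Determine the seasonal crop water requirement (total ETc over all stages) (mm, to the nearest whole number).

444 mm

initial: 0.35 × 2.48 × 20 = 17.36 mm
development: 0.74 × 3.12 × 50 = 115.44 mm
mid-season: 1.15 × 6.46 × 35 = 260.02 mm
late-season: 0.60 × 2.14 × 40 = 51.36 mm
Seasonal total = 444.18 mm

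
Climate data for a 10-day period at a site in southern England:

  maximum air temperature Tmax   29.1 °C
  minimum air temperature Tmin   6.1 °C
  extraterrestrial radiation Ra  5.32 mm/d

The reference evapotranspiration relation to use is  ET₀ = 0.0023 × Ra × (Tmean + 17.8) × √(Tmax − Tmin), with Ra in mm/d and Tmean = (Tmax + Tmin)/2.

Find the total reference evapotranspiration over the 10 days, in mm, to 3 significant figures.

20.8 mm

Tmean = (29.1 + 6.1)/2 = 17.60 °C
ET₀ = 0.0023 × 5.32 × (17.60 + 17.8) × √23.0 = 0.0023 × 5.32 × 35.40 × 4.7958 = 2.0773 mm/d
Over 10 days: 2.0773 × 10 = 20.773 mm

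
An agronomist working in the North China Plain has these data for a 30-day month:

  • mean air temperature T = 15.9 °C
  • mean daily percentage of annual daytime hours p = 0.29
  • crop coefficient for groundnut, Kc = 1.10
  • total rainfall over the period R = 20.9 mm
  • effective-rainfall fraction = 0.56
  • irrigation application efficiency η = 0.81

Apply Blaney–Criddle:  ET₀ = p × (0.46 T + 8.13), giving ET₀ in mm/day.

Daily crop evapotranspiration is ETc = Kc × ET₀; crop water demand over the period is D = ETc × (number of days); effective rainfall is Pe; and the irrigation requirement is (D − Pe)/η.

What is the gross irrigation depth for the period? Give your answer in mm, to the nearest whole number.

ET₀ = 0.29 × (0.46 × 15.9 + 8.13) = 0.29 × 15.444 = 4.4788 mm/d
ETc = Kc × ET₀ = 1.10 × 4.4788 = 4.9267 mm/d
Crop demand D = ETc × 30 d = 4.9267 × 30 = 147.801 mm
Pe = 0.56 × 20.9 = 11.704 mm
D − Pe = 147.801 − 11.704 = 136.097 mm
Gross irrigation = 136.097 / 0.81 = 168.021 mm

168 mm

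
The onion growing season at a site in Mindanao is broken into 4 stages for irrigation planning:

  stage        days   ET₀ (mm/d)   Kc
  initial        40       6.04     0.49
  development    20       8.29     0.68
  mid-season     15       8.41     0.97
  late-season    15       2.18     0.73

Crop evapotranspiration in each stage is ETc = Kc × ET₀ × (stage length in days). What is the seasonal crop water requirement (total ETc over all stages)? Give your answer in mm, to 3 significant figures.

377 mm

initial: 0.49 × 6.04 × 40 = 118.38 mm
development: 0.68 × 8.29 × 20 = 112.74 mm
mid-season: 0.97 × 8.41 × 15 = 122.37 mm
late-season: 0.73 × 2.18 × 15 = 23.87 mm
Seasonal total = 377.36 mm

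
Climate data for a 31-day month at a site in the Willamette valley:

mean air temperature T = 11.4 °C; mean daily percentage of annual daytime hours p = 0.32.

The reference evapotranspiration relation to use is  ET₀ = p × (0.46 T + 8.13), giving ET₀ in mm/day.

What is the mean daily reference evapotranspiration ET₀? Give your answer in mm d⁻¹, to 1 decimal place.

ET₀ = 0.32 × (0.46 × 11.4 + 8.13) = 0.32 × 13.374 = 4.2797 mm/d

4.3 mm d⁻¹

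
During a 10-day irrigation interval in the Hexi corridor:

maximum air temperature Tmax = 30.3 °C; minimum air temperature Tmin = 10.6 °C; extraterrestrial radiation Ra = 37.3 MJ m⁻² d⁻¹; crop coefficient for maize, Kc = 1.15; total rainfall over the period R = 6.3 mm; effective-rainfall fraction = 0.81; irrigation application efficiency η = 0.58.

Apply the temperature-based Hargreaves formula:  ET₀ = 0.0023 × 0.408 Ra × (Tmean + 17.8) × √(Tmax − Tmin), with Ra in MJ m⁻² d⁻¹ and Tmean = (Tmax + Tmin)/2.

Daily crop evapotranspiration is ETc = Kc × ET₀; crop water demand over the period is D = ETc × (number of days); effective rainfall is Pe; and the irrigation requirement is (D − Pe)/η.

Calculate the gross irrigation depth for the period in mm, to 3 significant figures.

109 mm

Tmean = (30.3 + 10.6)/2 = 20.45 °C
0.408 Ra = 0.408 × 37.3 = 15.2184 mm/d equivalent
ET₀ = 0.0023 × 15.2184 × (20.45 + 17.8) × √19.7 = 0.0023 × 15.2184 × 38.25 × 4.4385 = 5.9424 mm/d
ETc = Kc × ET₀ = 1.15 × 5.9424 = 6.8338 mm/d
Crop demand D = ETc × 10 d = 6.8338 × 10 = 68.338 mm
Pe = 0.81 × 6.3 = 5.103 mm
D − Pe = 68.338 − 5.103 = 63.235 mm
Gross irrigation = 63.235 / 0.58 = 109.026 mm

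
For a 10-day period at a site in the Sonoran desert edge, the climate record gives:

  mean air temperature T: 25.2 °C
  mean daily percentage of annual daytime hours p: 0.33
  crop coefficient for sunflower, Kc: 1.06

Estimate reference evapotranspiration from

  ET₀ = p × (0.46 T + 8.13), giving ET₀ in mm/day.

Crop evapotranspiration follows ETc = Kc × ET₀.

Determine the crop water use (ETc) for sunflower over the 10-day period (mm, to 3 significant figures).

69.0 mm

ET₀ = 0.33 × (0.46 × 25.2 + 8.13) = 0.33 × 19.722 = 6.5083 mm/d
ETc = Kc × ET₀ = 1.06 × 6.5083 = 6.8988 mm/d
Over 10 days: 6.8988 × 10 = 68.988 mm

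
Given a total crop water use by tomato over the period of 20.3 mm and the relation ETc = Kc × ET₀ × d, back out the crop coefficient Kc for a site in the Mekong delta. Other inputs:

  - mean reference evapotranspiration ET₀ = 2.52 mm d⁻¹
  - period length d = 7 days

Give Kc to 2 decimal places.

ETc = Kc × ET₀ × d  ⇒  Kc = ETc / (ET₀ × d)
Kc = 20.3 / (2.52 × 7) = 20.3 / 17.64 = 1.1508

1.15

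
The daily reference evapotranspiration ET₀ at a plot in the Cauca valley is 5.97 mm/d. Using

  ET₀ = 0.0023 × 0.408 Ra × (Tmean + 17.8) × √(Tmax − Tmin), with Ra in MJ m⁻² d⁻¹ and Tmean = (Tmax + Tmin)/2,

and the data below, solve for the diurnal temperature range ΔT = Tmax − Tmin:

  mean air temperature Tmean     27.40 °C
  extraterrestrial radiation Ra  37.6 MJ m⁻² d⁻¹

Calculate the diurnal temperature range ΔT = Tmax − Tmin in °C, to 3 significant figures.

√ΔT = ET₀ / [0.0023 × 0.408 × Ra × (Tmean+17.8)] = 5.97 / (0.0023 × 15.3408 × 45.20) = 3.7433
ΔT = 3.7433² = 14.012 °C

14.0 °C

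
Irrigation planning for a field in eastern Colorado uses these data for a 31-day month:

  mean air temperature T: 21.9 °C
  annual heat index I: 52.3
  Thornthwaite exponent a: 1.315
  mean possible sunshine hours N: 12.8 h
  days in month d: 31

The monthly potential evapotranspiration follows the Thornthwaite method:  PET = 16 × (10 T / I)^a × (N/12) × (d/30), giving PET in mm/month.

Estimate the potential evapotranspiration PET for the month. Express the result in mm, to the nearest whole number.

116 mm

10T/I = 10 × 21.9 / 52.3 = 4.1874
(10T/I)^a = 4.1874^1.315 = 6.5744
Uncorrected PET = 16 × 6.5744 = 105.190 mm
Correction = (N/12)(d/30) = (12.8/12)(31/30) = 1.1022
PET = 105.190 × 1.1022 = 115.940 mm/month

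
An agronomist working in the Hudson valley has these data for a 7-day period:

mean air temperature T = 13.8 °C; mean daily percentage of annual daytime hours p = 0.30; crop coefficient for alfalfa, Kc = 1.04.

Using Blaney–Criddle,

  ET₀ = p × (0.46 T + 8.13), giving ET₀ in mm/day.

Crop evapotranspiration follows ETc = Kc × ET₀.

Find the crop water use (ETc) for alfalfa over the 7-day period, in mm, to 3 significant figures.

ET₀ = 0.30 × (0.46 × 13.8 + 8.13) = 0.30 × 14.478 = 4.3434 mm/d
ETc = Kc × ET₀ = 1.04 × 4.3434 = 4.5171 mm/d
Over 7 days: 4.5171 × 7 = 31.620 mm

31.6 mm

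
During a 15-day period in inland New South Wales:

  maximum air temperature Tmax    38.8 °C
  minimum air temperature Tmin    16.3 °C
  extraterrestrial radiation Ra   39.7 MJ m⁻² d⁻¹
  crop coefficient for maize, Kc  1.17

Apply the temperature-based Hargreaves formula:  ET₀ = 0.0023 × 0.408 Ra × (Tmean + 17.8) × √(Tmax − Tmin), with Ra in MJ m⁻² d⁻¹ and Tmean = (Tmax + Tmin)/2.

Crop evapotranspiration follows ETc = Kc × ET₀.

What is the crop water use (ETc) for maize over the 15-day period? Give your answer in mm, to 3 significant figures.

Tmean = (38.8 + 16.3)/2 = 27.55 °C
0.408 Ra = 0.408 × 39.7 = 16.1976 mm/d equivalent
ET₀ = 0.0023 × 16.1976 × (27.55 + 17.8) × √22.5 = 0.0023 × 16.1976 × 45.35 × 4.7434 = 8.0139 mm/d
ETc = Kc × ET₀ = 1.17 × 8.0139 = 9.3763 mm/d
Over 15 days: 9.3763 × 15 = 140.645 mm

141 mm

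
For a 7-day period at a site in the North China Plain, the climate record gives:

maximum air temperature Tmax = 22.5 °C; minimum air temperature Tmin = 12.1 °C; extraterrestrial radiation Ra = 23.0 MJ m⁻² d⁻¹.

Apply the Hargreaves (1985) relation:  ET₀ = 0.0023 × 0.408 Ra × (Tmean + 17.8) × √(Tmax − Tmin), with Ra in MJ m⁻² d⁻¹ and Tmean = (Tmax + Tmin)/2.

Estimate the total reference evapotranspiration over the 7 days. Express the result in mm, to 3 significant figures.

17.1 mm

Tmean = (22.5 + 12.1)/2 = 17.30 °C
0.408 Ra = 0.408 × 23.0 = 9.3840 mm/d equivalent
ET₀ = 0.0023 × 9.3840 × (17.30 + 17.8) × √10.4 = 0.0023 × 9.3840 × 35.10 × 3.2249 = 2.4431 mm/d
Over 7 days: 2.4431 × 7 = 17.102 mm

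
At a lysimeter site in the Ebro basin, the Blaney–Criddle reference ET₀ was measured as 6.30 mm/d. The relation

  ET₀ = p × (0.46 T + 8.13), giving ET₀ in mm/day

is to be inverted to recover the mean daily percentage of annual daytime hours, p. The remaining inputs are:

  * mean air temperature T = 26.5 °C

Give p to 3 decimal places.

p = ET₀ / (0.46 T + 8.13) = 6.30 / (0.46 × 26.5 + 8.13) = 6.30 / 20.320 = 0.3100

0.310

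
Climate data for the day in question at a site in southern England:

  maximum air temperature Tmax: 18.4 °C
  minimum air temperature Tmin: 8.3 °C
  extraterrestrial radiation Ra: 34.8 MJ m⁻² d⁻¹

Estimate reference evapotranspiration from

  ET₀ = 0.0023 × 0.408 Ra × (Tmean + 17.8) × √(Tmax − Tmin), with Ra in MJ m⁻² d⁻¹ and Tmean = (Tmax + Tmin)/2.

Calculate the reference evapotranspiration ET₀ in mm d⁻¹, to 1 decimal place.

3.2 mm d⁻¹

Tmean = (18.4 + 8.3)/2 = 13.35 °C
0.408 Ra = 0.408 × 34.8 = 14.1984 mm/d equivalent
ET₀ = 0.0023 × 14.1984 × (13.35 + 17.8) × √10.1 = 0.0023 × 14.1984 × 31.15 × 3.1780 = 3.2328 mm/d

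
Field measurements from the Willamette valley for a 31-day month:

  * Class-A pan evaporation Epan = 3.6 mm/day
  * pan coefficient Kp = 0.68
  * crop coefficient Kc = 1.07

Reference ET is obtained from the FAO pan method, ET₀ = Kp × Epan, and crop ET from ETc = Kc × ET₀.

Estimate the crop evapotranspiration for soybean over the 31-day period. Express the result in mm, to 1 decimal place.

81.2 mm

ET₀ = 0.68 × 3.6 = 2.4480 mm/d
ETc = Kc × ET₀ = 1.07 × 2.4480 = 2.6194 mm/d
Over 31 days: 2.6194 × 31 = 81.201 mm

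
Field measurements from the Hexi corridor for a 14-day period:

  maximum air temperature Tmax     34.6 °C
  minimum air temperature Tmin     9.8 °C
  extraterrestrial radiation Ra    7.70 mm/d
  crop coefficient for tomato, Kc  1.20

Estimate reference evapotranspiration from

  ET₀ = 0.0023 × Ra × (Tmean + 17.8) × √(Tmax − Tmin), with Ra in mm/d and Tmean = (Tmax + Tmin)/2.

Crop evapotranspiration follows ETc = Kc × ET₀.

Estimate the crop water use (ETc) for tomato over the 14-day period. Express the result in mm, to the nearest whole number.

Tmean = (34.6 + 9.8)/2 = 22.20 °C
ET₀ = 0.0023 × 7.70 × (22.20 + 17.8) × √24.8 = 0.0023 × 7.70 × 40.00 × 4.9800 = 3.5278 mm/d
ETc = Kc × ET₀ = 1.20 × 3.5278 = 4.2334 mm/d
Over 14 days: 4.2334 × 14 = 59.268 mm

59 mm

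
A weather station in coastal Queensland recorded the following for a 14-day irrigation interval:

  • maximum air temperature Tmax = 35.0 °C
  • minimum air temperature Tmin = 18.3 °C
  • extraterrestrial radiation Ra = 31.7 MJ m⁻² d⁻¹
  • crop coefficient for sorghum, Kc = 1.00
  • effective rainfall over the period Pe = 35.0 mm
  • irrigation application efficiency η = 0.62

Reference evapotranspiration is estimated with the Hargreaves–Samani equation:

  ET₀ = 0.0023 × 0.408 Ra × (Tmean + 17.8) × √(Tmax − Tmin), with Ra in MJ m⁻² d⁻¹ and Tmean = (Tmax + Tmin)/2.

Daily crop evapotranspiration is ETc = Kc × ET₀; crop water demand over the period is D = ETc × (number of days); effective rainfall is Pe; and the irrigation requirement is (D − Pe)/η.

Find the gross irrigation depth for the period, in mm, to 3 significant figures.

Tmean = (35.0 + 18.3)/2 = 26.65 °C
0.408 Ra = 0.408 × 31.7 = 12.9336 mm/d equivalent
ET₀ = 0.0023 × 12.9336 × (26.65 + 17.8) × √16.7 = 0.0023 × 12.9336 × 44.45 × 4.0866 = 5.4036 mm/d
ETc = Kc × ET₀ = 1.00 × 5.4036 = 5.4036 mm/d
Crop demand D = ETc × 14 d = 5.4036 × 14 = 75.650 mm
D − Pe = 75.650 − 35.0 = 40.650 mm
Gross irrigation = 40.650 / 0.62 = 65.565 mm

65.6 mm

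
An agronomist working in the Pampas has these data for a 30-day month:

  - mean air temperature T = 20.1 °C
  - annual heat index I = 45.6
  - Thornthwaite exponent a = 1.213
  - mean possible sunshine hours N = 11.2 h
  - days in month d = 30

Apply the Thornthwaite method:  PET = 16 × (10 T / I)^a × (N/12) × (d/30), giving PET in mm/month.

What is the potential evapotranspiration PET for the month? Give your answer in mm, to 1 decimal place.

10T/I = 10 × 20.1 / 45.6 = 4.4079
(10T/I)^a = 4.4079^1.213 = 6.0458
Uncorrected PET = 16 × 6.0458 = 96.733 mm
Correction = (N/12)(d/30) = (11.2/12)(30/30) = 0.9333
PET = 96.733 × 0.9333 = 90.281 mm/month

90.3 mm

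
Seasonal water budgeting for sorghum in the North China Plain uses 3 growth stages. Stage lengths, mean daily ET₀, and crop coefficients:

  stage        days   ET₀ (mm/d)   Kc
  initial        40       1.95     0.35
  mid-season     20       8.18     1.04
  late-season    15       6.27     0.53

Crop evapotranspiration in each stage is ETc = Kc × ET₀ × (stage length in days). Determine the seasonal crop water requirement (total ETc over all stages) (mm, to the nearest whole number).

247 mm

initial: 0.35 × 1.95 × 40 = 27.30 mm
mid-season: 1.04 × 8.18 × 20 = 170.14 mm
late-season: 0.53 × 6.27 × 15 = 49.85 mm
Seasonal total = 247.29 mm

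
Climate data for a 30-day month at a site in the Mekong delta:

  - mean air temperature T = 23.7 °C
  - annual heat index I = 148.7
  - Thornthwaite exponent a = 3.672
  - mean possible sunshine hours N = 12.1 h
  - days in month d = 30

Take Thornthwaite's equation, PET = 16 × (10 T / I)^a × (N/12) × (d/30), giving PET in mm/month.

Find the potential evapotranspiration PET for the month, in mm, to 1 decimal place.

10T/I = 10 × 23.7 / 148.7 = 1.5938
(10T/I)^a = 1.5938^3.672 = 5.5378
Uncorrected PET = 16 × 5.5378 = 88.605 mm
Correction = (N/12)(d/30) = (12.1/12)(30/30) = 1.0083
PET = 88.605 × 1.0083 = 89.340 mm/month

89.3 mm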